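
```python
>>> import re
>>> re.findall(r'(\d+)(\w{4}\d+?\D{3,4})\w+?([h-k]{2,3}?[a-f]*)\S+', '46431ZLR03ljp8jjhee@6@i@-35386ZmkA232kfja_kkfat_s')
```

This matches one or more of a digit (captured); then exactly 4 of a word character, then one or more of a digit (lazy), then 3 to 4 of a non-digit (captured); then one or more of a word character (lazy); then 2 to 3 of a character in [h-k] (lazy), then zero or more of a character in [a-f] (captured); then one or more of a non-whitespace character.
A non-greedy quantifier consumes as few characters as it can — just enough that the remainder of the pattern still matches from where it stops; whatever follows it matches normally.
Scanning left to right: at [0:49] match '46431ZLR03ljp8jjhee@6@i@-35386ZmkA232kfja_kkfat_s', groups = ('46431', 'ZLR03ljp', 'jj').
`findall` packs the 3 group values into a tuple for every match.

[('46431', 'ZLR03ljp', 'jj')]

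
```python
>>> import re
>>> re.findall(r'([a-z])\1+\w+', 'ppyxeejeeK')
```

['p']

After group 1 captures some text, `\1` only succeeds where that same text appears again.
Scanning left to right: at [0:10] match 'ppyxeejeeK', group 1 = 'p'.
One capturing group, so `findall` returns just the captured substring from the one match — 1 in all.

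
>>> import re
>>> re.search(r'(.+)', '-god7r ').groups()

('-god7r ',)

This matches one or more of any character (captured).
Unlike `match`, `search` isn't anchored — it looks for the pattern anywhere in the string.
The match spans [0:7] → '-god7r '.
Captured: group 1 = '-god7r '.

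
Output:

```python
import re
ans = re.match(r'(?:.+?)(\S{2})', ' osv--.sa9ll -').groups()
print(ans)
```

('os',)

Pattern: one or more of any character (lazy) (non-capturing group); then exactly 2 of a non-whitespace character (captured).
With `match`, the pattern is implicitly anchored at the beginning.
The match spans [0:3] → ' os'.
Captured: group 1 = 'os'.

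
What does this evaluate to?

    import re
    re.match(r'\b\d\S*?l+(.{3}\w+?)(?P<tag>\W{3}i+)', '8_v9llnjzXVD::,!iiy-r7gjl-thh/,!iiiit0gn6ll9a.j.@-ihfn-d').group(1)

'-thh'

The pattern matches a word boundary (`\b`, zero-width); then a digit, then zero or more of a non-whitespace character (lazy); then one or more of a literal 'l'; then exactly 3 of any character, then one or more of a word character (lazy) (captured); then exactly 3 of a non-word character, then one or more of a literal 'i' (captured as 'tag').
Lazy quantifiers expand one character at a time until the remainder of the pattern can match.
`re.match` won't scan ahead — the pattern has to work from the very first character.
The match spans [0:36] → '8_v9llnjzXVD::,!iiy-r7gjl-thh/,!iiii'.
Captured: group 1 = '-thh', group 2 = '/,!iiii'.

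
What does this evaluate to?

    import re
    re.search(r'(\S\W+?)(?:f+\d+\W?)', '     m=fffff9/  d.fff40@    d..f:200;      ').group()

'm=fffff9/'

This matches a non-whitespace character, then one or more of a non-word character (lazy) (captured); then one or more of a literal 'f', then one or more of a digit, then optionally a non-word character (non-capturing group).
`re.search` scans for the first position where the pattern succeeds.
The match spans [5:14] → 'm=fffff9/'.
Captured: group 1 = 'm='.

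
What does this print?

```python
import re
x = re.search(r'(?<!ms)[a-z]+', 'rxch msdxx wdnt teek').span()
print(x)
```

Because the assertion is negative and zero-width, positions next to the forbidden text are skipped.
The match spans [0:4] → 'rxch'.

(0, 4)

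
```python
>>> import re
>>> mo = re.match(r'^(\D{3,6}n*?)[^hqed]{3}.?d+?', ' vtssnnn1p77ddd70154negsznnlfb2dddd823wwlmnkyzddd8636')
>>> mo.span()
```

`match` is anchored at position 0; if the pattern doesn't fit there, it returns None.
The match spans [0:13] → ' vtssnnn1p77d'.

(0, 13)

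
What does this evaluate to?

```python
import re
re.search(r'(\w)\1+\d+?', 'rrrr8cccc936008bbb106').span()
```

(0, 5)

After group 1 captures some text, `\1` only succeeds where that same text appears again.
The match spans [0:5] → 'rrrr8'.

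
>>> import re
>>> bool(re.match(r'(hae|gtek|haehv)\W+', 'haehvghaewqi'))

False

`re.match` only tries the pattern at the start of the string.
Here the pattern fails at index 0, so the call returns None, and `bool(None)` is False.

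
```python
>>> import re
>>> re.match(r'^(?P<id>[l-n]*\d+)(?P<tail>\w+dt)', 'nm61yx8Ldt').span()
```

(0, 10)

The pattern matches anchored at the start of the string; then zero or more of a character in [l-n], then one or more of a digit (captured as 'id'); then one or more of a word character, then the literal 'dt' (captured as 'tail').
`re.match` only tries the pattern at the start of the string.
The match spans [0:10] → 'nm61yx8Ldt'.
Captured: group 1 = 'nm61', group 2 = 'yx8Ldt'.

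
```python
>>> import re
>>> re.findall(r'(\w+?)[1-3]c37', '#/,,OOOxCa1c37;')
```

['OOOxCa']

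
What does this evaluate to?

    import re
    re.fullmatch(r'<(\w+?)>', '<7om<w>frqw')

`fullmatch` succeeds only if the pattern covers the string from start to end.
Here the string isn't matched end-to-end, so the call returns None.

None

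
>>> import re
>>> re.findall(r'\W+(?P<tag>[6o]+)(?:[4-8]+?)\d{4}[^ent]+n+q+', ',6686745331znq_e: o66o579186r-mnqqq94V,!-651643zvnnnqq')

['66', 'o66o', '6']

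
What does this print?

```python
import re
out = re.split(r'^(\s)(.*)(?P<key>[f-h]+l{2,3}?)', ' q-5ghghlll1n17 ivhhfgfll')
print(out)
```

With a capturing group present, the delimiter's captured portion is kept in the result list.

['', ' ', 'q-5ghghlll1n17 ivhhfg', 'fll', '']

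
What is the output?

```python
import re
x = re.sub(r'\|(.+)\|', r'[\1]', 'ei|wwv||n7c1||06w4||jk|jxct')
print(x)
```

ei[wwv||n7c1||06w4||jk]jxct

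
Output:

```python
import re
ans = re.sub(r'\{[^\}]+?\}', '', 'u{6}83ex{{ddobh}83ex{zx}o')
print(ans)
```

Every occurrence is swapped for ''.

u83ex83exo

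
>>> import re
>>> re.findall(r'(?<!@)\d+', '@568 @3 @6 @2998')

['68', '998']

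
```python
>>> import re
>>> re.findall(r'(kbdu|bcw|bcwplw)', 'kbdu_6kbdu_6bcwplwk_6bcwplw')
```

['kbdu', 'kbdu', 'bcw', 'bcw']

The regex engine tests alternatives in the order written; an earlier branch that matches wins even if a later one would match more.
`findall` collects group 1 from each match (4 total).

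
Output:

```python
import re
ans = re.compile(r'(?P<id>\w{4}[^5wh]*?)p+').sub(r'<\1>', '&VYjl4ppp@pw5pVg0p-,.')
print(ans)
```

&<VYjl4>@<pw5pVg0>-,.

The pattern matches exactly 4 of a word character, then zero or more of any character except [5wh] (lazy) (captured as 'id'); then one or more of a literal 'p'.
With the lazy modifier that quantifier settles for the fewest repetitions that let the rest of the pattern succeed (the atoms after it are unaffected and can still be greedy).
Matches: at [1:9] → 'VYjl4ppp'; at [10:18] → 'pw5pVg0p'.
The replacement refers to a captured group, so each match is rewritten using its own captured text.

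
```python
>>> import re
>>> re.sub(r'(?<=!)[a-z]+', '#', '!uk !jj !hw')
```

'!# !# !#'

Because the assertion is zero-width, the text it checks is not consumed and won't appear in the result.
Matches: at [1:3] → 'uk'; at [5:7] → 'jj'; at [9:11] → 'hw'.
`sub` substitutes '#' at each match site.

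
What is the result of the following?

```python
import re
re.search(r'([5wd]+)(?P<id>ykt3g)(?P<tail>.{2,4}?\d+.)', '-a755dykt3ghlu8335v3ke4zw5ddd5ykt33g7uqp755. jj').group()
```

This matches one or more of one of [5wd] (captured); then the literal 'yk', then the literal 't3g' (captured as 'id'); then 2 to 4 of any character (lazy), then one or more of a digit, then any character (captured as 'tail').
The match spans [3:19] → '55dykt3ghlu8335v'.

'55dykt3ghlu8335v'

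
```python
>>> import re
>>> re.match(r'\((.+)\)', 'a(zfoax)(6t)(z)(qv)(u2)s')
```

None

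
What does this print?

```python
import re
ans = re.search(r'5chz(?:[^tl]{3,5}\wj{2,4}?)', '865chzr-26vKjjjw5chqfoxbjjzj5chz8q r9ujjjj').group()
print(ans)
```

The match spans [2:14] → '5chzr-26vKjj'.

5chzr-26vKjj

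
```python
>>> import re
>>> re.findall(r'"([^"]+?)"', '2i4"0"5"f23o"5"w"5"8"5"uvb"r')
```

['0', 'f23o', 'w', '8', 'uvb']

Walking the string: at [3:6] match '"0"', group 1 = '0'; at [7:13] match '"f23o"', group 1 = 'f23o'; at [14:17] match '"w"', group 1 = 'w'; at [18:21] match '"8"', group 1 = '8'; at [22:27] match '"uvb"', group 1 = 'uvb'.
One capturing group, so `findall` returns just the captured substring from each match — 5 in all.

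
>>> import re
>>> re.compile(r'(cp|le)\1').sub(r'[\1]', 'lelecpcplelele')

After group 1 captures some text, `\1` only succeeds where that same text appears again.
The replacement refers to a captured group, so each match is rewritten using its own captured text.

'[le][cp][le]le'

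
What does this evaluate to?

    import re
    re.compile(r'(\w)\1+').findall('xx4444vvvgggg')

['x', '4', 'v', 'g']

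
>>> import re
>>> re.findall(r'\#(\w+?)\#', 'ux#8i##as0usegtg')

['8i']

Walking the string: at [2:6] match '#8i#', group 1 = '8i'.
One capturing group, so `findall` returns just the captured substring from the one match — 1 in all.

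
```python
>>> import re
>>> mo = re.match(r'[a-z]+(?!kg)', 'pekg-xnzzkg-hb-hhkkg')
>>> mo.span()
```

The negative lookahead/lookbehind blocks any match where the forbidden context is present.
With `match`, the pattern is implicitly anchored at the beginning.
The match spans [0:4] → 'pekg'.

(0, 4)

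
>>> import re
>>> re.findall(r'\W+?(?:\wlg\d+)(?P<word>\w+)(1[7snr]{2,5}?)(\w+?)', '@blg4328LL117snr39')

[('LL1', '17s', 'n')]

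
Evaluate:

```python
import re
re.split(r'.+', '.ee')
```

The pattern matches one or more of any character.
Matches to split on: at [0:3] → '.ee'.
Each match becomes a cut point; 2 segments remain.

['', '']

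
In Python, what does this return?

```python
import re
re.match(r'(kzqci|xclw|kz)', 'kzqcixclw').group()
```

`re.match` only tries the pattern at the start of the string.
The match spans [0:5] → 'kzqci'.

'kzqci'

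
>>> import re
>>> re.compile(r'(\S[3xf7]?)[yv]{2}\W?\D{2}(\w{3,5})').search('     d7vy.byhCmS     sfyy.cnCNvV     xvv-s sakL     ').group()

'd7vy.byhCmS'

This matches a non-whitespace character, then optionally one of [3xf7] (captured); then exactly 2 of one of [yv], then optionally a non-word character, then exactly 2 of a non-digit; then 3 to 5 of a word character (captured).
The match spans [5:16] → 'd7vy.byhCmS'.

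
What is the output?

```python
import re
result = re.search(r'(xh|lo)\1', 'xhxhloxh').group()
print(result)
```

xhxh

`\1` has to match the exact text group 1 already captured.
`search` walks the string left to right and returns the first match it finds.
The match spans [0:4] → 'xhxh'.
Captured: group 1 = 'xh'.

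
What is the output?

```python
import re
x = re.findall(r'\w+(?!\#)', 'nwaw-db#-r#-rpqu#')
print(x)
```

['nwaw', 'd', 'rpq']

Because the assertion is negative and zero-width, positions next to the forbidden text are skipped.
Scanning left to right: at [0:4] → 'nwaw'; at [5:6] → 'd'; at [12:15] → 'rpq'.
No capturing groups, so `findall` returns the 3 full match strings.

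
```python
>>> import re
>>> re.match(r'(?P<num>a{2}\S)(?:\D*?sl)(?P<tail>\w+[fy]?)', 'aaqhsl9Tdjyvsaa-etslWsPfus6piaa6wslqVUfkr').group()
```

`re.match` only tries the pattern at the start of the string.
The match spans [0:15] → 'aaqhsl9Tdjyvsaa'.

'aaqhsl9Tdjyvsaa'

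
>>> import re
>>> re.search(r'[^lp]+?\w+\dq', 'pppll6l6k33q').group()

The match spans [5:12] → '6l6k33q'.

'6l6k33q'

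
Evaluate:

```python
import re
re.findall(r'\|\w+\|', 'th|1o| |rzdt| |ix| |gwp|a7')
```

['|1o|', '|rzdt|', '|ix|', '|gwp|']

No capturing groups, so `findall` returns the 4 full match strings.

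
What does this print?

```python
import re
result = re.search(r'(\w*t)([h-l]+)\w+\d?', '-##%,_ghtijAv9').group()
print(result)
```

The pattern matches zero or more of a word character, then the literal 't' (captured); then one or more of a character in [h-l] (captured); then one or more of a word character, then optionally a digit.
The match spans [5:14] → '_ghtijAv9'.

_ghtijAv9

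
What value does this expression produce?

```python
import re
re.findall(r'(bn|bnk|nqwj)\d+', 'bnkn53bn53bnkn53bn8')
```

['bn', 'bn']

With a single group, `findall` returns only what that group captured — 2 items.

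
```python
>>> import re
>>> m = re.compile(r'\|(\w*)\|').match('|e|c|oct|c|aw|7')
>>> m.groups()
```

('e',)

`re.match` won't scan ahead — the pattern has to work from the very first character.
The match spans [0:3] → '|e|'.
Captured: group 1 = 'e'.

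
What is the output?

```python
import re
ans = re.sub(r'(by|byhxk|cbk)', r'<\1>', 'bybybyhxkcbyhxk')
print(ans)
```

The regex engine tests alternatives in the order written; an earlier branch that matches wins even if a later one would match more.
The replacement refers to a captured group, so each match is rewritten using its own captured text.

<by><by><by>hxkc<by>hxk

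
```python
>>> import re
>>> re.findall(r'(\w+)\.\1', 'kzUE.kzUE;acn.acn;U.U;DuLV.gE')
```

A backreference is literal: `\1` must see the identical characters the first group matched.
Scanning left to right: at [0:9] match 'kzUE.kzUE', group 1 = 'kzUE'; at [10:17] match 'acn.acn', group 1 = 'acn'; at [18:21] match 'U.U', group 1 = 'U'.
Because there's exactly one group, `findall` drops the full match and keeps group 1 from each hit.

['kzUE', 'acn', 'U']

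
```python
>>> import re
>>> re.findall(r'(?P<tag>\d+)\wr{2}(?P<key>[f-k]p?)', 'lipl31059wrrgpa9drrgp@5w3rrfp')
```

This matches one or more of a digit (captured as 'tag'); then a word character, then exactly 2 of the literal 'r'; then a character in [f-k], then optionally a literal 'p' (captured as 'key').
2 groups means each result is a tuple of 2 captured strings — 2 here.

[('31059', 'gp'), ('9', 'gp')]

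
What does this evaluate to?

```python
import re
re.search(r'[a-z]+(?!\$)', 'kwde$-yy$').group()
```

'kwd'

The negative lookahead/lookbehind blocks any match where the forbidden context is present.
Unlike `match`, `search` isn't anchored — it looks for the pattern anywhere in the string.
The match spans [0:3] → 'kwd'.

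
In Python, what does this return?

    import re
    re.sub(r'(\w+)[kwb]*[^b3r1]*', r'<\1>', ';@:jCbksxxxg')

';@:<jCbksxxxg>'

Each match is replaced using the text its own group 1 captured.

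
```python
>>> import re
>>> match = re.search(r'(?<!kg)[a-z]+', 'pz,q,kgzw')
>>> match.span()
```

(0, 2)

A negative assertion filters positions out without eating any characters.
`re.search` scans for the first position where the pattern succeeds.
The match spans [0:2] → 'pz'.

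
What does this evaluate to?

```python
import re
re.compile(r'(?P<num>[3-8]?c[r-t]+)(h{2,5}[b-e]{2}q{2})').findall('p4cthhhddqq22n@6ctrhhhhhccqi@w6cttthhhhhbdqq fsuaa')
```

[('4ct', 'hhhddqq'), ('6cttt', 'hhhhhbdqq')]

The pattern matches optionally a character in [3-8], then a literal 'c', then one or more of a character in [r-t] (captured as 'num'); then 2 to 5 of a literal 'h', then exactly 2 of a character in [b-e], then exactly 2 of a literal 'q' (captured).
Multiple groups make `findall` return tuples — one 2-tuple for each match.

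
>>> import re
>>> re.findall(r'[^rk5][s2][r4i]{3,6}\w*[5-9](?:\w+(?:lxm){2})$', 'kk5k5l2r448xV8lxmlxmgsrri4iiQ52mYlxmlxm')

['l2r448xV8lxmlxmgsrri4iiQ52mYlxmlxm']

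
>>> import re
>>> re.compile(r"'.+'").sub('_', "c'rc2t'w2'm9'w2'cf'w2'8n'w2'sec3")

'c_sec3'

`sub` substitutes '_' at each match site.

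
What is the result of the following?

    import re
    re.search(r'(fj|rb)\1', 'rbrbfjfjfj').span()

`\1` has to match the exact text group 1 already captured.
The match spans [0:4] → 'rbrb'.

(0, 4)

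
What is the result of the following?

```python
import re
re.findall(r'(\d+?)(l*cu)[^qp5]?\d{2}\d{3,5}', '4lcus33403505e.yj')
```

`findall` packs the 2 group values into a tuple for every match.

[('4', 'lcu')]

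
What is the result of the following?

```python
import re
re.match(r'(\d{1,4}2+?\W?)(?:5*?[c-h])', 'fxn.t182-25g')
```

The pattern matches 1 to 4 of a digit, then one or more of a literal '2' (lazy), then optionally a non-word character (captured); then zero or more of the literal '5' (lazy), then a character in [c-h] (non-capturing group).
With `match`, the pattern is implicitly anchored at the beginning.
Here the pattern fails at index 0, so the call returns None.

None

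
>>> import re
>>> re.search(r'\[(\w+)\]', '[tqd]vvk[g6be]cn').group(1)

'tqd'

Unlike `match`, `search` isn't anchored — it looks for the pattern anywhere in the string.
The match spans [0:5] → '[tqd]'.
Captured: group 1 = 'tqd'.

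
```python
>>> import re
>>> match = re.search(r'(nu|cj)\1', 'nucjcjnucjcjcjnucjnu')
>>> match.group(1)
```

The match spans [2:6] → 'cjcj'.
Captured: group 1 = 'cj'.

'cj'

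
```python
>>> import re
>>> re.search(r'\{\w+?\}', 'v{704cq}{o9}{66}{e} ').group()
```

`re.search` scans for the first position where the pattern succeeds.
The match spans [1:8] → '{704cq}'.

'{704cq}'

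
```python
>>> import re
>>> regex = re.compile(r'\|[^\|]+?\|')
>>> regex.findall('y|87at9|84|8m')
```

Since nothing is captured, `findall` lists the 1 matched substring directly.

['|87at9|']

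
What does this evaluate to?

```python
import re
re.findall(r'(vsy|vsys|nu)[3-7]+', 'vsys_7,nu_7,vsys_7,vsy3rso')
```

Matches: at [19:23] match 'vsy3', group 1 = 'vsy'.
Because there's exactly one group, `findall` drops the full match and keeps group 1 from the one hit.

['vsy']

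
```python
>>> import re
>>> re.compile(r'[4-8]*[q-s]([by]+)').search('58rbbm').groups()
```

Pattern: zero or more of a character in [4-8], then a character in [q-s]; then one or more of one of [by] (captured).
`re.search` tries every starting position until one works.
The match spans [0:5] → '58rbb'.
Captured: group 1 = 'bb'.

('bb',)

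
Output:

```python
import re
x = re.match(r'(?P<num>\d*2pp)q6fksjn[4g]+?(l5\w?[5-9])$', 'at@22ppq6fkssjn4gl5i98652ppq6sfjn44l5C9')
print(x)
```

None

With `match`, the pattern is implicitly anchored at the beginning.
Here the string doesn't start with a match, so the call returns None.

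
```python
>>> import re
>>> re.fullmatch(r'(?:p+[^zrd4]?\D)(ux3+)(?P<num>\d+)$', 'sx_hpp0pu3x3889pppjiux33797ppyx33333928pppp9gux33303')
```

None

`re.fullmatch` is like wrapping the pattern in `^…$` (in single-line mode).
Here there's no way to consume every character, so the call returns None.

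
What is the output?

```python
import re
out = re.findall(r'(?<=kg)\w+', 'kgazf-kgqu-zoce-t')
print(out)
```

Lookahead/lookbehind check context without consuming it, so the matched span excludes the asserted characters.
Scanning left to right: at [2:5] → 'azf'; at [8:10] → 'qu'.
With no groups in the pattern, `findall` gives back each whole match — 2 here.

['azf', 'qu']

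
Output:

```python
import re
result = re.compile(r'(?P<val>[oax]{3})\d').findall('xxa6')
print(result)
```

['xxa']

Pattern: exactly 3 of one of [oax] (captured as 'val'); then a digit.
Walking the string: at [0:4] match 'xxa6', group 1 = 'xxa'.
`findall` collects group 1 from the one match (1 total).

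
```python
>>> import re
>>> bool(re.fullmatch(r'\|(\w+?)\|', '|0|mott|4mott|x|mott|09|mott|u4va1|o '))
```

For `fullmatch`, every character of the input must be accounted for by the pattern.
Here there's no way to consume every character, so the call returns None, and `bool(None)` is False.

False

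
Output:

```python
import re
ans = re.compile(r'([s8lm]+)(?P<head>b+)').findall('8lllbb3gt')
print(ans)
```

Multiple groups make `findall` return tuples — one 2-tuple for the one match.

[('8lll', 'bb')]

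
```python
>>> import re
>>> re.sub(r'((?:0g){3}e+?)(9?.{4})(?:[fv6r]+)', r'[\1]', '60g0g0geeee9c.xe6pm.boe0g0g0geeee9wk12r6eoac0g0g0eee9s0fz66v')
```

'6[0g0g0geeee]pm.boe[0g0g0geeee]eoac0g0g0eee9s0fz66v'

The pattern matches the literal '0g' repeated 3 times, then one or more of the literal 'e' (lazy) (captured); then optionally the literal '9', then exactly 4 of any character (captured); then one or more of one of [fv6r] (non-capturing group).
Matches: at [1:17] → '0g0g0geeee9c.xe6'; at [23:40] → '0g0g0geeee9wk12r6'.
Each match is replaced using the text its own group 1 captured.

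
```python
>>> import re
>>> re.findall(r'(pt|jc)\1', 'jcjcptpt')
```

['jc', 'pt']

`\1` is not a pattern — it's the concrete string captured by group 1, re-applied verbatim.
Walking the string: at [0:4] match 'jcjc', group 1 = 'jc'; at [4:8] match 'ptpt', group 1 = 'pt'.
Because there's exactly one group, `findall` drops the full match and keeps group 1 from each hit.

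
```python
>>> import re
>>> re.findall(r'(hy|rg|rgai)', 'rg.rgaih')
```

['rg', 'rg']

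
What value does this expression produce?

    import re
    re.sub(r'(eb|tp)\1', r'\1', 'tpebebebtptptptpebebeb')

'tpebebtptpebeb'

`\1` has to match the exact text group 1 already captured.
Matches: at [2:6] → 'ebeb'; at [8:12] → 'tptp'; at [12:16] → 'tptp'; at [16:20] → 'ebeb'.
Each match is replaced using the text its own group 1 captured.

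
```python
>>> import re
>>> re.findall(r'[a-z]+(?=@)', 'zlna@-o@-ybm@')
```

The `(?=…)`/`(?<=…)` assertion just peeks at neighbouring text; it doesn't advance the match position.
Since nothing is captured, `findall` lists the 3 matched substrings directly.

['zlna', 'o', 'ybm']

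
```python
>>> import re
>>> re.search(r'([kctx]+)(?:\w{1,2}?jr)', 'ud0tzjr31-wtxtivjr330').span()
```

(3, 7)

Pattern: one or more of one of [kctx] (captured); then 1 to 2 of a word character (lazy), then the literal 'jr' (non-capturing group).
Unlike `match`, `search` isn't anchored — it looks for the pattern anywhere in the string.
The match spans [3:7] → 'tzjr'.
Captured: group 1 = 't'.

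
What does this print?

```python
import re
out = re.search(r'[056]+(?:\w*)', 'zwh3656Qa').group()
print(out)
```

656Qa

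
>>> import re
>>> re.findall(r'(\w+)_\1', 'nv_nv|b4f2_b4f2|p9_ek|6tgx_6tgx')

`\1` has to match the exact text group 1 already captured.
Scanning left to right: at [0:5] match 'nv_nv', group 1 = 'nv'; at [6:15] match 'b4f2_b4f2', group 1 = 'b4f2'; at [22:31] match '6tgx_6tgx', group 1 = '6tgx'.
With a single group, `findall` returns only what that group captured — 3 items.

['nv', 'b4f2', '6tgx']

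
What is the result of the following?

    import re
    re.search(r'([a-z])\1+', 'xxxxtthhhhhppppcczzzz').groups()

('x',)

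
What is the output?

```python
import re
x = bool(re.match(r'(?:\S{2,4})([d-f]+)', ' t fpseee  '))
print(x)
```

`re.match` only tries the pattern at the start of the string.
Here the pattern fails at index 0, so the call returns None, and `bool(None)` is False.

False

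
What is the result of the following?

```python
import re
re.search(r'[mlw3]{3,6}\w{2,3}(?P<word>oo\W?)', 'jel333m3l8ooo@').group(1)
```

The match spans [2:14] → 'l333m3l8ooo@'.
Captured: group 1 = 'oo@'.

'oo@'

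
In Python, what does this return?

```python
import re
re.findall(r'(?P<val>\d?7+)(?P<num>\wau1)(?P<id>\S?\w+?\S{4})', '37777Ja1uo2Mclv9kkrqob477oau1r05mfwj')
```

This matches optionally a digit, then one or more of a literal '7' (captured as 'val'); then a word character, then the literal 'au1' (captured as 'num'); then optionally a non-whitespace character, then one or more of a word character (lazy), then exactly 4 of a non-whitespace character (captured as 'id').
Walking the string: at [22:35] match '477oau1r05mfw', groups = ('477', 'oau1', 'r05mfw').
Multiple groups make `findall` return tuples — one 3-tuple for the one match.

[('477', 'oau1', 'r05mfw')]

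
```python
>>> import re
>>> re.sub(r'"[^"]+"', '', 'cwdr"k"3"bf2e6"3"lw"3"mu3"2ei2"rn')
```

Each match is replaced by ''.

'cwdr3332ei2"rn'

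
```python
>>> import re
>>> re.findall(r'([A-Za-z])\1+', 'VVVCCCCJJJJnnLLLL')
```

['V', 'C', 'J', 'n', 'L']

`\1` has to match the exact text group 1 already captured.
Walking the string: at [0:3] match 'VVV', group 1 = 'V'; at [3:7] match 'CCCC', group 1 = 'C'; at [7:11] match 'JJJJ', group 1 = 'J'; at [11:13] match 'nn', group 1 = 'n'; at [13:17] match 'LLLL', group 1 = 'L'.
Because there's exactly one group, `findall` drops the full match and keeps group 1 from each hit.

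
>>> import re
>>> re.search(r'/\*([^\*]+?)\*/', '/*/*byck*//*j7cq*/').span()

`re.search` tries every starting position until one works.
The match spans [2:10] → '/*byck*/'.
Captured: group 1 = 'byck'.

(2, 10)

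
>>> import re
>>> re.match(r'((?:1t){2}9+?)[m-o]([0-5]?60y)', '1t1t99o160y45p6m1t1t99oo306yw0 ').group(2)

The pattern matches the literal '1t' repeated 2 times, then one or more of a literal '9' (lazy) (captured); then a character in [m-o]; then optionally a character in [0-5], then the literal '60y' (captured).
`re.match` only tries the pattern at the start of the string.
The match spans [0:11] → '1t1t99o160y'.
Captured: group 1 = '1t1t99', group 2 = '160y'.

'160y'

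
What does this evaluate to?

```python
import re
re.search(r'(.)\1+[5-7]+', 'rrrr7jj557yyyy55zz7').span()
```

A backreference is literal: `\1` must see the identical characters the first group matched.
`re.search` scans for the first position where the pattern succeeds.
The match spans [0:5] → 'rrrr7'.
Captured: group 1 = 'r'.

(0, 5)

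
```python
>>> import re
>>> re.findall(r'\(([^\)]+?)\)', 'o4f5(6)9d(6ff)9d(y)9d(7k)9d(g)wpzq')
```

One capturing group, so `findall` returns just the captured substring from each match — 5 in all.

['6', '6ff', 'y', '7k', 'g']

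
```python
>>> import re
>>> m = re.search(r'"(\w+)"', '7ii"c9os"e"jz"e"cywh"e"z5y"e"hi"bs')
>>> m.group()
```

Unlike `match`, `search` isn't anchored — it looks for the pattern anywhere in the string.
The match spans [3:9] → '"c9os"'.
Captured: group 1 = 'c9os'.

'"c9os"'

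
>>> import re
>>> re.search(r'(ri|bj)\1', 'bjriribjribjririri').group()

'riri'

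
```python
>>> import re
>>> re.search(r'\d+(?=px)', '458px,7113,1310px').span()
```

The positive lookaround only admits positions where the adjacent text matches; those characters stay outside the span.
`re.search` scans for the first position where the pattern succeeds.
The match spans [0:3] → '458'.

(0, 3)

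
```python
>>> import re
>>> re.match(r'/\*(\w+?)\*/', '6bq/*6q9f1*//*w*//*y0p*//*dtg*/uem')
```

`re.match` only tries the pattern at the start of the string.
Here the pattern fails at index 0, so the call returns None.

None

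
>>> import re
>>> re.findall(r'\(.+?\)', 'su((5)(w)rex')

['((5)', '(w)']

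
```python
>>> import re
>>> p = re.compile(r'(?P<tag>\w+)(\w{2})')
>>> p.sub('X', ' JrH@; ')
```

' X@; '

This matches one or more of a word character (captured as 'tag'); then exactly 2 of a word character (captured).
Matches: at [1:4] → 'JrH'.
Every occurrence is swapped for 'X'.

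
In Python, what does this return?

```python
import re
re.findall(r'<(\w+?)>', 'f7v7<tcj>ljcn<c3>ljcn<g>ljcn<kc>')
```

With a single group, `findall` returns only what that group captured — 4 items.

['tcj', 'c3', 'g', 'kc']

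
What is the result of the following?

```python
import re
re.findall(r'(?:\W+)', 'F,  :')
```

[',  :']

Since nothing is captured, `findall` lists the 1 matched substring directly.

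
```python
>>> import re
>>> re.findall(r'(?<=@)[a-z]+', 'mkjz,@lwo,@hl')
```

['lwo', 'hl']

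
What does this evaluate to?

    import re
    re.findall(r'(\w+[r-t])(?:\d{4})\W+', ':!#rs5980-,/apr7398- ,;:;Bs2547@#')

The pattern matches one or more of a word character, then a character in [r-t] (captured); then exactly 4 of a digit (non-capturing group); then one or more of a non-word character.
Walking the string: at [3:12] match 'rs5980-,/', group 1 = 'rs'; at [12:25] match 'apr7398- ,;:;', group 1 = 'apr'; at [25:33] match 'Bs2547@#', group 1 = 'Bs'.
With a single group, `findall` returns only what that group captured — 3 items.

['rs', 'apr', 'Bs']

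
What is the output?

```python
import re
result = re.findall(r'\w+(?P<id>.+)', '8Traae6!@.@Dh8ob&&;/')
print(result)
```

['!@.@Dh8ob&&;/']

This matches one or more of a word character; then one or more of any character (captured as 'id').
Matches: at [0:20] match '8Traae6!@.@Dh8ob&&;/', group 1 = '!@.@Dh8ob&&;/'.
`findall` collects group 1 from the one match (1 total).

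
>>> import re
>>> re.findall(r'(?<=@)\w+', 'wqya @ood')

['ood']

Because the assertion is zero-width, the text it checks is not consumed and won't appear in the result.
Scanning left to right: at [6:9] → 'ood'.
`findall` yields the raw match text (1 of them) because the pattern has no groups.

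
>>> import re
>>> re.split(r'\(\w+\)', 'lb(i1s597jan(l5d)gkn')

['lb(i1s597jan', 'gkn']

Splitting on the pattern gives 2 pieces.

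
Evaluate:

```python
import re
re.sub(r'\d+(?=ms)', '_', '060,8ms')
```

'060,_ms'

Because the assertion is zero-width, the text it checks is not consumed and won't appear in the result.
Matches: at [4:5] → '8'.
Each match is replaced by '_'.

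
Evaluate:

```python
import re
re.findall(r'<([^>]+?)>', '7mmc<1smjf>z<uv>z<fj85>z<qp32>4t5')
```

One capturing group, so `findall` returns just the captured substring from each match — 4 in all.

['1smjf', 'uv', 'fj85', 'qp32']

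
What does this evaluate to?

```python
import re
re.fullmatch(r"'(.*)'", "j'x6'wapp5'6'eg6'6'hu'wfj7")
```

None

For `fullmatch`, every character of the input must be accounted for by the pattern.
Here the pattern can't cover the whole string, so the call returns None.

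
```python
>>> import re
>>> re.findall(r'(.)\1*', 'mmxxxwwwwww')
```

`\1` has to match the exact text group 1 already captured.
Because there's exactly one group, `findall` drops the full match and keeps group 1 from each hit.

['m', 'x', 'w']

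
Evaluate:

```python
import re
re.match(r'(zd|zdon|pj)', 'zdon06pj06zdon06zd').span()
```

(0, 2)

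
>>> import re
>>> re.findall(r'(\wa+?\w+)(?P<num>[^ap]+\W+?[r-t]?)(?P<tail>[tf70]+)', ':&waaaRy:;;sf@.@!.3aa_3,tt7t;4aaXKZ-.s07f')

[('waaaRy', ':;;s', 'f'), ('3aa_', '3,t', 't7t'), ('4aaXKZ', '-.s', '07f')]

This matches a word character, then one or more of the literal 'a' (lazy), then one or more of a word character (captured); then one or more of any character except [ap], then one or more of a non-word character (lazy), then optionally a character in [r-t] (captured as 'num'); then one or more of one of [tf70] (captured as 'tail').
Multiple groups make `findall` return tuples — one 3-tuple for each match.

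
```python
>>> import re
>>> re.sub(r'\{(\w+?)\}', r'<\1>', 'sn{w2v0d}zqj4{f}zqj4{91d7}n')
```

'sn<w2v0d>zqj4<f>zqj4<91d7>n'

Matches: at [2:9] → '{w2v0d}'; at [13:16] → '{f}'; at [20:26] → '{91d7}'.
Each match is replaced using the text its own group 1 captured.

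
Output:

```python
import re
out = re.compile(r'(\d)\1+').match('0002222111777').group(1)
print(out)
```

The backreference `\1` re-matches whatever the first group consumed, character for character.
`re.match` only tries the pattern at the start of the string.
The match spans [0:3] → '000'.
Captured: group 1 = '0'.

0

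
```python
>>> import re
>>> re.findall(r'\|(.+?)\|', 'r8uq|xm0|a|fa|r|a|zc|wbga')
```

['xm0', 'fa', 'a']

Because there's exactly one group, `findall` drops the full match and keeps group 1 from each hit.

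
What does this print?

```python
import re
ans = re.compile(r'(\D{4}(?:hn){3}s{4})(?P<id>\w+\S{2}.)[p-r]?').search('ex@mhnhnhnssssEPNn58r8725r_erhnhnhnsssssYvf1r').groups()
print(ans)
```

This matches exactly 4 of a non-digit, then the literal 'hn' repeated 3 times, then exactly 4 of the literal 's' (captured); then one or more of a word character, then exactly 2 of a non-whitespace character, then any character (captured as 'id'); then optionally a character in [p-r].
Unlike `match`, `search` isn't anchored — it looks for the pattern anywhere in the string.
The match spans [0:45] → 'ex@mhnhnhnssssEPNn58r8725r_erhnhnhnsssssYvf1r'.
Captured: group 1 = 'ex@mhnhnhnssss', group 2 = 'EPNn58r8725r_erhnhnhnsssssYvf1r'.

('ex@mhnhnhnssss', 'EPNn58r8725r_erhnhnhnsssssYvf1r')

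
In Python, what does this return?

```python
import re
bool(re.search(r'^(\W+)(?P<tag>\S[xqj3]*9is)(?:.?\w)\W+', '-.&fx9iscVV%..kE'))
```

False

Pattern: anchored at the start of the string; then one or more of a non-word character (captured); then a non-whitespace character, then zero or more of one of [xqj3], then the literal '9is' (captured as 'tag'); then optionally any character, then a word character (non-capturing group); then one or more of a non-word character.
Here no position works, so the call returns None, and `bool(None)` is False.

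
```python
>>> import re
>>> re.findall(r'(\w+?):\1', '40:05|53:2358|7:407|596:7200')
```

['0']

A backreference is literal: `\1` must see the identical characters the first group matched.
Because there's exactly one group, `findall` drops the full match and keeps group 1 from the one hit.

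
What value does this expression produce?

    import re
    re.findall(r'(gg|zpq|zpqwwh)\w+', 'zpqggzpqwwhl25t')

Walking the string: at [0:15] match 'zpqggzpqwwhl25t', group 1 = 'zpq'.
With a single group, `findall` returns only what that group captured — 1 item.

['zpq']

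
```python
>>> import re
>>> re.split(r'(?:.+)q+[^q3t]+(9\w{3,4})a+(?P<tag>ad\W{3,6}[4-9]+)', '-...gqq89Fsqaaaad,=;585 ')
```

['', '9Fsqa', 'ad,=;585', ' ']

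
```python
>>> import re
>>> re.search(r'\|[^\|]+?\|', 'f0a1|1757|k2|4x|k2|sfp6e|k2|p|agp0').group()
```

'|1757|'

The match spans [4:10] → '|1757|'.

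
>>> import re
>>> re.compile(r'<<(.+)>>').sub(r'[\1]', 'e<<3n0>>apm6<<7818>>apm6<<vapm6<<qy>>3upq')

`\1` in the replacement pulls in group 1's text for each match.

'e[3n0>>apm6<<7818>>apm6<<vapm6<<qy]3upq'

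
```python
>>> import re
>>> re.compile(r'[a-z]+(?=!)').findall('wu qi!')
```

['qi']

Because the assertion is zero-width, the text it checks is not consumed and won't appear in the result.
Scanning left to right: at [3:5] → 'qi'.
`findall` yields the raw match text (1 of them) because the pattern has no groups.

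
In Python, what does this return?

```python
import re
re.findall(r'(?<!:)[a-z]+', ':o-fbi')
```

['fbi']

A negative assertion filters positions out without eating any characters.
No capturing groups, so `findall` returns the 1 full match string.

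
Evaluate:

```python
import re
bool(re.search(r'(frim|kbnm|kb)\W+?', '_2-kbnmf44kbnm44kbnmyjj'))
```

False

Here the pattern never matches, so the call returns None, and `bool(None)` is False.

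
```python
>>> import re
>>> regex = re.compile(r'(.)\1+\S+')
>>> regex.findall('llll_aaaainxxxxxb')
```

After group 1 captures some text, `\1` only succeeds where that same text appears again.
With a single group, `findall` returns only what that group captured — 1 item.

['l']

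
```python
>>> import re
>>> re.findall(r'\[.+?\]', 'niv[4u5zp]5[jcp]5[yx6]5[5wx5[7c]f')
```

Scanning left to right: at [3:10] → '[4u5zp]'; at [11:16] → '[jcp]'; at [17:22] → '[yx6]'; at [23:32] → '[5wx5[7c]'.
Since nothing is captured, `findall` lists the 4 matched substrings directly.

['[4u5zp]', '[jcp]', '[yx6]', '[5wx5[7c]']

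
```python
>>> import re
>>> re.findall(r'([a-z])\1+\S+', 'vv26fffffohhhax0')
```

After group 1 captures some text, `\1` only succeeds where that same text appears again.
Matches: at [0:16] match 'vv26fffffohhhax0', group 1 = 'v'.
Because there's exactly one group, `findall` drops the full match and keeps group 1 from the one hit.

['v']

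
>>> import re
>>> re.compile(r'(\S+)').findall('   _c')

['_c']

Pattern: one or more of a non-whitespace character (captured).
Walking the string: at [3:5] match '_c', group 1 = '_c'.
With a single group, `findall` returns only what that group captured — 1 item.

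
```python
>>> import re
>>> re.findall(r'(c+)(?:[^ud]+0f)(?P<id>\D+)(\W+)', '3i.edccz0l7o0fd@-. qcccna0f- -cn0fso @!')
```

[('cc', 'd@-.', ' '), ('ccc', 'so @', '!')]

3 groups means each result is a tuple of 3 captured strings — 2 here.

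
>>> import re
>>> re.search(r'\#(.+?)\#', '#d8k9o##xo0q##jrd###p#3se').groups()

('d8k9o',)

The match spans [0:7] → '#d8k9o#'.
Captured: group 1 = 'd8k9o'.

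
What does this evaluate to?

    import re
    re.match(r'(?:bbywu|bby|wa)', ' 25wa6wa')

None

With `match`, the pattern is implicitly anchored at the beginning.
Here the pattern fails at index 0, so the call returns None.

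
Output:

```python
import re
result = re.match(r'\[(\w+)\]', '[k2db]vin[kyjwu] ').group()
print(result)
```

With `match`, the pattern is implicitly anchored at the beginning.
The match spans [0:6] → '[k2db]'.
Captured: group 1 = 'k2db'.

[k2db]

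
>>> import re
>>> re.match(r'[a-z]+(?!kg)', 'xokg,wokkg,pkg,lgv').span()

(0, 4)

`(?!…)`/`(?<!…)` only lets a position through if the neighbouring text does NOT match; no characters are consumed.
With `match`, the pattern is implicitly anchored at the beginning.
The match spans [0:4] → 'xokg'.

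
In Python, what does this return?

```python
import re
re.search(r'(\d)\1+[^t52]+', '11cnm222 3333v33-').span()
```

(0, 5)

After group 1 captures some text, `\1` only succeeds where that same text appears again.
Unlike `match`, `search` isn't anchored — it looks for the pattern anywhere in the string.
The match spans [0:5] → '11cnm'.
Captured: group 1 = '1'.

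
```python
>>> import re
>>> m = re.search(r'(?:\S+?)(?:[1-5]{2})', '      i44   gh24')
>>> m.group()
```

'i44'

The pattern matches one or more of a non-whitespace character (lazy) (non-capturing group); then exactly 2 of a character in [1-5] (non-capturing group).
`search` walks the string left to right and returns the first match it finds.
The match spans [6:9] → 'i44'.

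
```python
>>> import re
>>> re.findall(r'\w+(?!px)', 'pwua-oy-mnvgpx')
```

['pwua', 'oy', 'mnvgpx']

Because the assertion is negative and zero-width, positions next to the forbidden text are skipped.
No capturing groups, so `findall` returns the 3 full match strings.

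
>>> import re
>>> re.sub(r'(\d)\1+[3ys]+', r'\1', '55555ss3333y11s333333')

`\1` has to match the exact text group 1 already captured.
`\1` in the replacement pulls in group 1's text for each match.

'51'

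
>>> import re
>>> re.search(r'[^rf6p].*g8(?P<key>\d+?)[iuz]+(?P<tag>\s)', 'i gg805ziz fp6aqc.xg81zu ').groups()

('1', ' ')

The match spans [0:25] → 'i gg805ziz fp6aqc.xg81zu '.
Captured: group 1 = '1', group 2 = ' '.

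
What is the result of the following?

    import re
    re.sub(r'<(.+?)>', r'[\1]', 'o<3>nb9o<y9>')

'o[3]nb9o[y9]'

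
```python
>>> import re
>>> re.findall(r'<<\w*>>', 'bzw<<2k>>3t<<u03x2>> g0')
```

['<<2k>>', '<<u03x2>>']

Matches: at [3:9] → '<<2k>>'; at [11:20] → '<<u03x2>>'.
No capturing groups, so `findall` returns the 2 full match strings.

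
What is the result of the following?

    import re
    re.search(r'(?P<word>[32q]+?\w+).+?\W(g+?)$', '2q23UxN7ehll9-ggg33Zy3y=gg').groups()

Pattern: one or more of one of [32q] (lazy), then one or more of a word character (captured as 'word'); then one or more of any character (lazy), then a non-word character; then one or more of a literal 'g' (lazy) (captured); then anchored at the end.
`re.search` tries every starting position until one works.
The match spans [0:26] → '2q23UxN7ehll9-ggg33Zy3y=gg'.
Captured: group 1 = '2q23UxN7ehll9', group 2 = 'gg'.

('2q23UxN7ehll9', 'gg')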